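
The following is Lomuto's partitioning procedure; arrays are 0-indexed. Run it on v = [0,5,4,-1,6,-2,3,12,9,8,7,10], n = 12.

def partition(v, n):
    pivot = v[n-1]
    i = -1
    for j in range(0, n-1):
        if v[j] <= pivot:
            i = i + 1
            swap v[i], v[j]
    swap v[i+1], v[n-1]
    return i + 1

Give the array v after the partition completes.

pivot = v[11] = 10; i = -1
j=0: v[0]=0 ≤ 10 → i=0, swap v[0],v[0] (no change) → [0,5,4,-1,6,-2,3,12,9,8,7,10]
j=1: v[1]=5 ≤ 10 → i=1, swap v[1],v[1] (no change) → [0,5,4,-1,6,-2,3,12,9,8,7,10]
j=2: v[2]=4 ≤ 10 → i=2, swap v[2],v[2] (no change) → [0,5,4,-1,6,-2,3,12,9,8,7,10]
j=3: v[3]=-1 ≤ 10 → i=3, swap v[3],v[3] (no change) → [0,5,4,-1,6,-2,3,12,9,8,7,10]
j=4: v[4]=6 ≤ 10 → i=4, swap v[4],v[4] (no change) → [0,5,4,-1,6,-2,3,12,9,8,7,10]
j=5: v[5]=-2 ≤ 10 → i=5, swap v[5],v[5] (no change) → [0,5,4,-1,6,-2,3,12,9,8,7,10]
j=6: v[6]=3 ≤ 10 → i=6, swap v[6],v[6] (no change) → [0,5,4,-1,6,-2,3,12,9,8,7,10]
j=7: v[7]=12 > 10 → no swap
j=8: v[8]=9 ≤ 10 → i=7, swap v[7],v[8] → [0,5,4,-1,6,-2,3,9,12,8,7,10]
j=9: v[9]=8 ≤ 10 → i=8, swap v[8],v[9] → [0,5,4,-1,6,-2,3,9,8,12,7,10]
j=10: v[10]=7 ≤ 10 → i=9, swap v[9],v[10] → [0,5,4,-1,6,-2,3,9,8,7,12,10]
final swap v[10],v[11] → [0,5,4,-1,6,-2,3,9,8,7,10,12]; return 10

[0,5,4,-1,6,-2,3,9,8,7,10,12]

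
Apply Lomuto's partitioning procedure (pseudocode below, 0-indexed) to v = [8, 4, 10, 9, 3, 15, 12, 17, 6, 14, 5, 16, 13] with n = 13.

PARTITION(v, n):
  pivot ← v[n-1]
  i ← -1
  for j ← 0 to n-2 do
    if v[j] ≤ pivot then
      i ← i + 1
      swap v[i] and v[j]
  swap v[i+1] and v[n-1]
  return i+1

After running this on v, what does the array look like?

[8, 4, 10, 9, 3, 12, 6, 5, 13, 14, 17, 16, 15]

pivot=13, i=-1
j=0: 8≤13, i=0, swap(0,0) ⇒ [8, 4, 10, 9, 3, 15, 12, 17, 6, 14, 5, 16, 13]
j=1: 4≤13, i=1, swap(1,1) ⇒ [8, 4, 10, 9, 3, 15, 12, 17, 6, 14, 5, 16, 13]
j=2: 10≤13, i=2, swap(2,2) ⇒ [8, 4, 10, 9, 3, 15, 12, 17, 6, 14, 5, 16, 13]
j=3: 9≤13, i=3, swap(3,3) ⇒ [8, 4, 10, 9, 3, 15, 12, 17, 6, 14, 5, 16, 13]
j=4: 3≤13, i=4, swap(4,4) ⇒ [8, 4, 10, 9, 3, 15, 12, 17, 6, 14, 5, 16, 13]
j=5: 15>13, skip
j=6: 12≤13, i=5, swap(5,6) ⇒ [8, 4, 10, 9, 3, 12, 15, 17, 6, 14, 5, 16, 13]
j=7: 17>13, skip
j=8: 6≤13, i=6, swap(6,8) ⇒ [8, 4, 10, 9, 3, 12, 6, 17, 15, 14, 5, 16, 13]
j=9: 14>13, skip
j=10: 5≤13, i=7, swap(7,10) ⇒ [8, 4, 10, 9, 3, 12, 6, 5, 15, 14, 17, 16, 13]
j=11: 16>13, skip
swap(8,12) ⇒ [8, 4, 10, 9, 3, 12, 6, 5, 13, 14, 17, 16, 15]; return 8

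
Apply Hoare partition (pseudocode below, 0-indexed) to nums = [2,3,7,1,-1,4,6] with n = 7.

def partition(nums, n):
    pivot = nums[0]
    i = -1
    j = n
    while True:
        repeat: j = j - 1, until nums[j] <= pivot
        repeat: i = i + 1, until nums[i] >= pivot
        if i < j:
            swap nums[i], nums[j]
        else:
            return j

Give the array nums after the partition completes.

pivot=2
j stops at 4 (-1), i stops at 0 (2); swap ⇒ [-1,3,7,1,2,4,6]
j stops at 3 (1), i stops at 1 (3); swap ⇒ [-1,1,7,3,2,4,6]
j stops at 1, i stops at 2; i≥j ⇒ return 1. nums=[-1,1,7,3,2,4,6]

[-1,1,7,3,2,4,6]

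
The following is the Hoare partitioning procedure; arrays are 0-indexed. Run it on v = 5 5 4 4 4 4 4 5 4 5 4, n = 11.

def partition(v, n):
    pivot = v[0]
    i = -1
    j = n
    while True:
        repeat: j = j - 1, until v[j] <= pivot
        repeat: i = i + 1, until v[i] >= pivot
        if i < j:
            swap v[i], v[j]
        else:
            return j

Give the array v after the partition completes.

4 5 4 4 4 4 4 4 5 5 5

pivot=5
j stops at 10 (4), i stops at 0 (5); swap ⇒ 4 5 4 4 4 4 4 5 4 5 5
j stops at 9 (5), i stops at 1 (5); swap ⇒ 4 5 4 4 4 4 4 5 4 5 5
j stops at 8 (4), i stops at 7 (5); swap ⇒ 4 5 4 4 4 4 4 4 5 5 5
j stops at 7, i stops at 8; i≥j ⇒ return 7. v=4 5 4 4 4 4 4 4 5 5 5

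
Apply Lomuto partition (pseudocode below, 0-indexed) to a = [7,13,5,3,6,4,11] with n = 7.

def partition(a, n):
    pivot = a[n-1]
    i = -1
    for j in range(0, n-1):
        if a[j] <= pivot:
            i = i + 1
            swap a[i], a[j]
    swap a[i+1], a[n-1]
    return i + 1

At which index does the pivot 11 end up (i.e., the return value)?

5

pivot = a[6] = 11; i = -1
j=0: a[0]=7 ≤ 11 → i=0, swap a[0],a[0] (no change) → [7,13,5,3,6,4,11]
j=1: a[1]=13 > 11 → no swap
j=2: a[2]=5 ≤ 11 → i=1, swap a[1],a[2] → [7,5,13,3,6,4,11]
j=3: a[3]=3 ≤ 11 → i=2, swap a[2],a[3] → [7,5,3,13,6,4,11]
j=4: a[4]=6 ≤ 11 → i=3, swap a[3],a[4] → [7,5,3,6,13,4,11]
j=5: a[5]=4 ≤ 11 → i=4, swap a[4],a[5] → [7,5,3,6,4,13,11]
final swap a[5],a[6] → [7,5,3,6,4,11,13]; return 5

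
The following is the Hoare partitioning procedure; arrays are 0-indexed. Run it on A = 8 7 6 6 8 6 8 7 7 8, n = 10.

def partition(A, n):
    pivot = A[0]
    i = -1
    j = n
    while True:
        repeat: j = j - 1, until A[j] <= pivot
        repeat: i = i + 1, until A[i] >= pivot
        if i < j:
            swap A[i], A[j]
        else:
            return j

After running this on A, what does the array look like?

8 7 6 6 7 6 7 8 8 8

pivot=8
j stops at 9 (8), i stops at 0 (8); swap ⇒ 8 7 6 6 8 6 8 7 7 8
j stops at 8 (7), i stops at 4 (8); swap ⇒ 8 7 6 6 7 6 8 7 8 8
j stops at 7 (7), i stops at 6 (8); swap ⇒ 8 7 6 6 7 6 7 8 8 8
j stops at 6, i stops at 7; i≥j ⇒ return 6. A=8 7 6 6 7 6 7 8 8 8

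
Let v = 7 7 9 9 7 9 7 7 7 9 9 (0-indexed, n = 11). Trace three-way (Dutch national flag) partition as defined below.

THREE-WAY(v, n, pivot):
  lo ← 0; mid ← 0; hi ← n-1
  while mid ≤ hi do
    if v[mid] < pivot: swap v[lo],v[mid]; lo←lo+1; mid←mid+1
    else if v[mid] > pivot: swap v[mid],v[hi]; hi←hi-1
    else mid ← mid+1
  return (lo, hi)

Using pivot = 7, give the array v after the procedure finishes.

7 7 7 7 7 7 9 9 9 9 9

pivot = 7; lo=0, mid=0, hi=10
v[mid]=7=7: mid=1
v[mid]=7=7: mid=2
v[mid]=9>7: swap v[2],v[10]; hi=9 → 7 7 9 9 7 9 7 7 7 9 9
v[mid]=9>7: swap v[2],v[9]; hi=8 → 7 7 9 9 7 9 7 7 7 9 9
v[mid]=9>7: swap v[2],v[8]; hi=7 → 7 7 7 9 7 9 7 7 9 9 9
v[mid]=7=7: mid=3
v[mid]=9>7: swap v[3],v[7]; hi=6 → 7 7 7 7 7 9 7 9 9 9 9
v[mid]=7=7: mid=4
v[mid]=7=7: mid=5
v[mid]=9>7: swap v[5],v[6]; hi=5 → 7 7 7 7 7 7 9 9 9 9 9
v[mid]=7=7: mid=6
end: lo=0, hi=5; v = 7 7 7 7 7 7 9 9 9 9 9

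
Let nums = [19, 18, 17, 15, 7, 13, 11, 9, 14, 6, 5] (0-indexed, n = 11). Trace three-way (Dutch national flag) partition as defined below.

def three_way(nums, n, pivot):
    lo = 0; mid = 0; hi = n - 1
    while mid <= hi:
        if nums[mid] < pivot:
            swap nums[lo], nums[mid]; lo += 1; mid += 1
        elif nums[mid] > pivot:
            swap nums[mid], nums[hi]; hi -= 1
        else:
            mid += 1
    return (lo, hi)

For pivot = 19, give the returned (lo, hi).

(10, 10)

lo=0 mid=0 hi=10
19=19: mid=1
18<19: swap(0,1), lo=1 mid=2 ⇒ [18, 19, 17, 15, 7, 13, 11, 9, 14, 6, 5]
17<19: swap(1,2), lo=2 mid=3 ⇒ [18, 17, 19, 15, 7, 13, 11, 9, 14, 6, 5]
15<19: swap(2,3), lo=3 mid=4 ⇒ [18, 17, 15, 19, 7, 13, 11, 9, 14, 6, 5]
7<19: swap(3,4), lo=4 mid=5 ⇒ [18, 17, 15, 7, 19, 13, 11, 9, 14, 6, 5]
13<19: swap(4,5), lo=5 mid=6 ⇒ [18, 17, 15, 7, 13, 19, 11, 9, 14, 6, 5]
11<19: swap(5,6), lo=6 mid=7 ⇒ [18, 17, 15, 7, 13, 11, 19, 9, 14, 6, 5]
9<19: swap(6,7), lo=7 mid=8 ⇒ [18, 17, 15, 7, 13, 11, 9, 19, 14, 6, 5]
14<19: swap(7,8), lo=8 mid=9 ⇒ [18, 17, 15, 7, 13, 11, 9, 14, 19, 6, 5]
6<19: swap(8,9), lo=9 mid=10 ⇒ [18, 17, 15, 7, 13, 11, 9, 14, 6, 19, 5]
5<19: swap(9,10), lo=10 mid=11 ⇒ [18, 17, 15, 7, 13, 11, 9, 14, 6, 5, 19]
done. lo=10 hi=10; nums=[18, 17, 15, 7, 13, 11, 9, 14, 6, 5, 19]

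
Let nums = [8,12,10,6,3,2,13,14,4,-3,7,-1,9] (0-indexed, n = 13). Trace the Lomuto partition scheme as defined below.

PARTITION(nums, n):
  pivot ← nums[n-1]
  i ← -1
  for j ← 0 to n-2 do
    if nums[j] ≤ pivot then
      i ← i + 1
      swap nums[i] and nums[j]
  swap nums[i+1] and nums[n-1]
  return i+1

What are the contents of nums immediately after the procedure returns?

[8,6,3,2,4,-3,7,-1,9,12,13,14,10]

pivot = nums[12] = 9; i = -1
j=0: nums[0]=8 ≤ 9 → i=0, swap nums[0],nums[0] (no change) → [8,12,10,6,3,2,13,14,4,-3,7,-1,9]
j=1: nums[1]=12 > 9 → no swap
j=2: nums[2]=10 > 9 → no swap
j=3: nums[3]=6 ≤ 9 → i=1, swap nums[1],nums[3] → [8,6,10,12,3,2,13,14,4,-3,7,-1,9]
j=4: nums[4]=3 ≤ 9 → i=2, swap nums[2],nums[4] → [8,6,3,12,10,2,13,14,4,-3,7,-1,9]
j=5: nums[5]=2 ≤ 9 → i=3, swap nums[3],nums[5] → [8,6,3,2,10,12,13,14,4,-3,7,-1,9]
j=6: nums[6]=13 > 9 → no swap
j=7: nums[7]=14 > 9 → no swap
j=8: nums[8]=4 ≤ 9 → i=4, swap nums[4],nums[8] → [8,6,3,2,4,12,13,14,10,-3,7,-1,9]
j=9: nums[9]=-3 ≤ 9 → i=5, swap nums[5],nums[9] → [8,6,3,2,4,-3,13,14,10,12,7,-1,9]
j=10: nums[10]=7 ≤ 9 → i=6, swap nums[6],nums[10] → [8,6,3,2,4,-3,7,14,10,12,13,-1,9]
j=11: nums[11]=-1 ≤ 9 → i=7, swap nums[7],nums[11] → [8,6,3,2,4,-3,7,-1,10,12,13,14,9]
final swap nums[8],nums[12] → [8,6,3,2,4,-3,7,-1,9,12,13,14,10]; return 8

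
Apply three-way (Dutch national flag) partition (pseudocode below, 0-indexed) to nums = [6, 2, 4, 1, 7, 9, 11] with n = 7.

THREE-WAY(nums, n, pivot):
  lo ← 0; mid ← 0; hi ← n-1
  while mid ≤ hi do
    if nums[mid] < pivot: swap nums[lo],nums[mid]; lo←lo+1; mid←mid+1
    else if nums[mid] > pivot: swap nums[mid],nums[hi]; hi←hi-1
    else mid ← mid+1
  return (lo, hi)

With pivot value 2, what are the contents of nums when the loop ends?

[1, 2, 4, 7, 9, 11, 6]

pivot = 2; lo=0, mid=0, hi=6
nums[mid]=6>2: swap nums[0],nums[6]; hi=5 → [11, 2, 4, 1, 7, 9, 6]
nums[mid]=11>2: swap nums[0],nums[5]; hi=4 → [9, 2, 4, 1, 7, 11, 6]
nums[mid]=9>2: swap nums[0],nums[4]; hi=3 → [7, 2, 4, 1, 9, 11, 6]
nums[mid]=7>2: swap nums[0],nums[3]; hi=2 → [1, 2, 4, 7, 9, 11, 6]
nums[mid]=1<2: swap nums[0],nums[0]; lo=1,mid=1 → [1, 2, 4, 7, 9, 11, 6]
nums[mid]=2=2: mid=2
nums[mid]=4>2: swap nums[2],nums[2]; hi=1 → [1, 2, 4, 7, 9, 11, 6]
end: lo=1, hi=1; nums = [1, 2, 4, 7, 9, 11, 6]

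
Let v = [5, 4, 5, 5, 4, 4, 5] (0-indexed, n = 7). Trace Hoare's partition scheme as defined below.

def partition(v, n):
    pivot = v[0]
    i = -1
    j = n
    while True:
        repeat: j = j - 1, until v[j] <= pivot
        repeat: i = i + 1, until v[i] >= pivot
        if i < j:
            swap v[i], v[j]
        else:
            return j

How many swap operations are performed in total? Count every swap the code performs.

pivot = v[0] = 5; i = -1, j = 7
j→6 (v[6]=5≤5), i→0 (v[0]=5≥5); i<j, swap → [5, 4, 5, 5, 4, 4, 5]
j→5 (v[5]=4≤5), i→2 (v[2]=5≥5); i<j, swap → [5, 4, 4, 5, 4, 5, 5]
j→4 (v[4]=4≤5), i→3 (v[3]=5≥5); i<j, swap → [5, 4, 4, 4, 5, 5, 5]
j→3, i→4; i≥j, return j=3. v = [5, 4, 4, 4, 5, 5, 5]

3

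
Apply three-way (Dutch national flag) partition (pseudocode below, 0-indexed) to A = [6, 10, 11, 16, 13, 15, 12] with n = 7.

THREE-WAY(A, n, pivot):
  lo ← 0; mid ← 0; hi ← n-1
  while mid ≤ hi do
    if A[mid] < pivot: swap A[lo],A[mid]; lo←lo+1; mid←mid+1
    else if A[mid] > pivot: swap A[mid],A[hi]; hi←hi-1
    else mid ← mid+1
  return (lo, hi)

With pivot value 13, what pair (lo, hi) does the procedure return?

(4, 4)

pivot = 13; lo=0, mid=0, hi=6
A[mid]=6<13: swap A[0],A[0]; lo=1,mid=1 → [6, 10, 11, 16, 13, 15, 12]
A[mid]=10<13: swap A[1],A[1]; lo=2,mid=2 → [6, 10, 11, 16, 13, 15, 12]
A[mid]=11<13: swap A[2],A[2]; lo=3,mid=3 → [6, 10, 11, 16, 13, 15, 12]
A[mid]=16>13: swap A[3],A[6]; hi=5 → [6, 10, 11, 12, 13, 15, 16]
A[mid]=12<13: swap A[3],A[3]; lo=4,mid=4 → [6, 10, 11, 12, 13, 15, 16]
A[mid]=13=13: mid=5
A[mid]=15>13: swap A[5],A[5]; hi=4 → [6, 10, 11, 12, 13, 15, 16]
end: lo=4, hi=4; A = [6, 10, 11, 12, 13, 15, 16]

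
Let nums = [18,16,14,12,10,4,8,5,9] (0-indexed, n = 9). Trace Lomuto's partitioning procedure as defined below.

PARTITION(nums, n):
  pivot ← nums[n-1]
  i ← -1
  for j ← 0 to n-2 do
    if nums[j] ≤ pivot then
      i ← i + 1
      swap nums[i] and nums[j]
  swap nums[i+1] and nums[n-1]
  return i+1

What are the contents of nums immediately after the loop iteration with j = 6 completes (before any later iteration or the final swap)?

pivot = nums[8] = 9; i = -1
j=0: nums[0]=18 > 9 → no swap
j=1: nums[1]=16 > 9 → no swap
j=2: nums[2]=14 > 9 → no swap
j=3: nums[3]=12 > 9 → no swap
j=4: nums[4]=10 > 9 → no swap
j=5: nums[5]=4 ≤ 9 → i=0, swap nums[0],nums[5] → [4,16,14,12,10,18,8,5,9]
j=6: nums[6]=8 ≤ 9 → i=1, swap nums[1],nums[6] → [4,8,14,12,10,18,16,5,9]
(after j=6) nums = [4,8,14,12,10,18,16,5,9]

[4,8,14,12,10,18,16,5,9]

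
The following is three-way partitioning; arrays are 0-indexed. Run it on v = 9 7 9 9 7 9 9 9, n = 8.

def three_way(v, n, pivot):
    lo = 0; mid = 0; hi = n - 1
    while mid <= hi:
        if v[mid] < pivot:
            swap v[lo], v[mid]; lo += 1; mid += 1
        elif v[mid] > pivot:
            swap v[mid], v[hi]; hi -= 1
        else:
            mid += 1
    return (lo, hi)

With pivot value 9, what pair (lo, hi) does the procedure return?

(2, 7)

lo=0 mid=0 hi=7
9=9: mid=1
7<9: swap(0,1), lo=1 mid=2 ⇒ 7 9 9 9 7 9 9 9
9=9: mid=3
9=9: mid=4
7<9: swap(1,4), lo=2 mid=5 ⇒ 7 7 9 9 9 9 9 9
9=9: mid=6
9=9: mid=7
9=9: mid=8
done. lo=2 hi=7; v=7 7 9 9 9 9 9 9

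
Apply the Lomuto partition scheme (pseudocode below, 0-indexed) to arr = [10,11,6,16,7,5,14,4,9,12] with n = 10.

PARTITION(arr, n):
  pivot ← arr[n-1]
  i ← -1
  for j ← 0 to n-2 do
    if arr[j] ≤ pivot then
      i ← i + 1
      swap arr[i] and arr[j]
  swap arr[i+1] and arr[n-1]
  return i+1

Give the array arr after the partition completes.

pivot=12, i=-1
j=0: 10≤12, i=0, swap(0,0) ⇒ [10,11,6,16,7,5,14,4,9,12]
j=1: 11≤12, i=1, swap(1,1) ⇒ [10,11,6,16,7,5,14,4,9,12]
j=2: 6≤12, i=2, swap(2,2) ⇒ [10,11,6,16,7,5,14,4,9,12]
j=3: 16>12, skip
j=4: 7≤12, i=3, swap(3,4) ⇒ [10,11,6,7,16,5,14,4,9,12]
j=5: 5≤12, i=4, swap(4,5) ⇒ [10,11,6,7,5,16,14,4,9,12]
j=6: 14>12, skip
j=7: 4≤12, i=5, swap(5,7) ⇒ [10,11,6,7,5,4,14,16,9,12]
j=8: 9≤12, i=6, swap(6,8) ⇒ [10,11,6,7,5,4,9,16,14,12]
swap(7,9) ⇒ [10,11,6,7,5,4,9,12,14,16]; return 7

[10,11,6,7,5,4,9,12,14,16]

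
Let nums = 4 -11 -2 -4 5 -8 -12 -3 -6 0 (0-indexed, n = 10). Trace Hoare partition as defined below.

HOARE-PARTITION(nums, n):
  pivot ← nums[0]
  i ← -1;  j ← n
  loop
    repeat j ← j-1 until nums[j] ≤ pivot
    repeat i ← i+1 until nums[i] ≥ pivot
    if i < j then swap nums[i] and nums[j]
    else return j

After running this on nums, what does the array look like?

0 -11 -2 -4 -6 -8 -12 -3 5 4

pivot = nums[0] = 4; i = -1, j = 10
j→9 (nums[9]=0≤4), i→0 (nums[0]=4≥4); i<j, swap → 0 -11 -2 -4 5 -8 -12 -3 -6 4
j→8 (nums[8]=-6≤4), i→4 (nums[4]=5≥4); i<j, swap → 0 -11 -2 -4 -6 -8 -12 -3 5 4
j→7, i→8; i≥j, return j=7. nums = 0 -11 -2 -4 -6 -8 -12 -3 5 4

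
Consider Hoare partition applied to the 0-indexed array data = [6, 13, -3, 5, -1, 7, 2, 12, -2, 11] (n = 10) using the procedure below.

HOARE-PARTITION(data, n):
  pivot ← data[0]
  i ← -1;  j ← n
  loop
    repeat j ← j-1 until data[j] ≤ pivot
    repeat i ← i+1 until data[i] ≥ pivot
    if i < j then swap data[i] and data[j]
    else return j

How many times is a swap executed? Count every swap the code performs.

pivot=6
j stops at 8 (-2), i stops at 0 (6); swap ⇒ [-2, 13, -3, 5, -1, 7, 2, 12, 6, 11]
j stops at 6 (2), i stops at 1 (13); swap ⇒ [-2, 2, -3, 5, -1, 7, 13, 12, 6, 11]
j stops at 4, i stops at 5; i≥j ⇒ return 4. data=[-2, 2, -3, 5, -1, 7, 13, 12, 6, 11]

2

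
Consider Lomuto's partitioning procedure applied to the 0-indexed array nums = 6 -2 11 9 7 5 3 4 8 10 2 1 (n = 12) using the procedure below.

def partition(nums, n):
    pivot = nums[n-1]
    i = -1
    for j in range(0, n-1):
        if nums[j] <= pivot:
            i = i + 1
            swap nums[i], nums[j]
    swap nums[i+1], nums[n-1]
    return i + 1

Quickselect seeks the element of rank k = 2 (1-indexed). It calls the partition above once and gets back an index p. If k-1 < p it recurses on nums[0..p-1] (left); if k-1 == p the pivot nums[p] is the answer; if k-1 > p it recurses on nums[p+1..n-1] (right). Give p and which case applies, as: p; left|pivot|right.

1; pivot

pivot=1, i=-1
j=0: 6>1, skip
j=1: -2≤1, i=0, swap(0,1) ⇒ -2 6 11 9 7 5 3 4 8 10 2 1
j=2: 11>1, skip
j=3: 9>1, skip
j=4: 7>1, skip
j=5: 5>1, skip
j=6: 3>1, skip
j=7: 4>1, skip
j=8: 8>1, skip
j=9: 10>1, skip
j=10: 2>1, skip
swap(1,11) ⇒ -2 1 11 9 7 5 3 4 8 10 2 6; return 1
p = 1; k-1 = 1 == 1 ⇒ pivot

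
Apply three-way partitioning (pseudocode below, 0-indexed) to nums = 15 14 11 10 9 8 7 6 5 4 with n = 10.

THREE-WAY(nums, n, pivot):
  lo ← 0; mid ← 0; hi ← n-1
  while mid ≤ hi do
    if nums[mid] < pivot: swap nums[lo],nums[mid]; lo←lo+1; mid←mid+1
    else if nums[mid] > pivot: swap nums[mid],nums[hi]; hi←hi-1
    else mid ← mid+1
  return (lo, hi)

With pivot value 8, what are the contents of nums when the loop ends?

pivot = 8; lo=0, mid=0, hi=9
nums[mid]=15>8: swap nums[0],nums[9]; hi=8 → 4 14 11 10 9 8 7 6 5 15
nums[mid]=4<8: swap nums[0],nums[0]; lo=1,mid=1 → 4 14 11 10 9 8 7 6 5 15
nums[mid]=14>8: swap nums[1],nums[8]; hi=7 → 4 5 11 10 9 8 7 6 14 15
nums[mid]=5<8: swap nums[1],nums[1]; lo=2,mid=2 → 4 5 11 10 9 8 7 6 14 15
nums[mid]=11>8: swap nums[2],nums[7]; hi=6 → 4 5 6 10 9 8 7 11 14 15
nums[mid]=6<8: swap nums[2],nums[2]; lo=3,mid=3 → 4 5 6 10 9 8 7 11 14 15
nums[mid]=10>8: swap nums[3],nums[6]; hi=5 → 4 5 6 7 9 8 10 11 14 15
nums[mid]=7<8: swap nums[3],nums[3]; lo=4,mid=4 → 4 5 6 7 9 8 10 11 14 15
nums[mid]=9>8: swap nums[4],nums[5]; hi=4 → 4 5 6 7 8 9 10 11 14 15
nums[mid]=8=8: mid=5
end: lo=4, hi=4; nums = 4 5 6 7 8 9 10 11 14 15

4 5 6 7 8 9 10 11 14 15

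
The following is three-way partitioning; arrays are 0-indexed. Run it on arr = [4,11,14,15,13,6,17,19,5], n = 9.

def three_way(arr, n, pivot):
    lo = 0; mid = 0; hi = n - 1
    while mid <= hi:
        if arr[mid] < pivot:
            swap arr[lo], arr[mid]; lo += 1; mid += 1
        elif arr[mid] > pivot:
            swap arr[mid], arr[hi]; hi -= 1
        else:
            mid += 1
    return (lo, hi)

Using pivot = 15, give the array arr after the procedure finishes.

lo=0 mid=0 hi=8
4<15: swap(0,0), lo=1 mid=1 ⇒ [4,11,14,15,13,6,17,19,5]
11<15: swap(1,1), lo=2 mid=2 ⇒ [4,11,14,15,13,6,17,19,5]
14<15: swap(2,2), lo=3 mid=3 ⇒ [4,11,14,15,13,6,17,19,5]
15=15: mid=4
13<15: swap(3,4), lo=4 mid=5 ⇒ [4,11,14,13,15,6,17,19,5]
6<15: swap(4,5), lo=5 mid=6 ⇒ [4,11,14,13,6,15,17,19,5]
17>15: swap(6,8), hi=7 ⇒ [4,11,14,13,6,15,5,19,17]
5<15: swap(5,6), lo=6 mid=7 ⇒ [4,11,14,13,6,5,15,19,17]
19>15: swap(7,7), hi=6 ⇒ [4,11,14,13,6,5,15,19,17]
done. lo=6 hi=6; arr=[4,11,14,13,6,5,15,19,17]

[4,11,14,13,6,5,15,19,17]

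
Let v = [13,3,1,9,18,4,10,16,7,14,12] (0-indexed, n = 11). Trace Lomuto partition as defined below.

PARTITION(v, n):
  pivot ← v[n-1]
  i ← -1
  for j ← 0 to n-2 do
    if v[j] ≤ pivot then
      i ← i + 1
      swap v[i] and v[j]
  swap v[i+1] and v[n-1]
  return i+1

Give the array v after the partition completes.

pivot=12, i=-1
j=0: 13>12, skip
j=1: 3≤12, i=0, swap(0,1) ⇒ [3,13,1,9,18,4,10,16,7,14,12]
j=2: 1≤12, i=1, swap(1,2) ⇒ [3,1,13,9,18,4,10,16,7,14,12]
j=3: 9≤12, i=2, swap(2,3) ⇒ [3,1,9,13,18,4,10,16,7,14,12]
j=4: 18>12, skip
j=5: 4≤12, i=3, swap(3,5) ⇒ [3,1,9,4,18,13,10,16,7,14,12]
j=6: 10≤12, i=4, swap(4,6) ⇒ [3,1,9,4,10,13,18,16,7,14,12]
j=7: 16>12, skip
j=8: 7≤12, i=5, swap(5,8) ⇒ [3,1,9,4,10,7,18,16,13,14,12]
j=9: 14>12, skip
swap(6,10) ⇒ [3,1,9,4,10,7,12,16,13,14,18]; return 6

[3,1,9,4,10,7,12,16,13,14,18]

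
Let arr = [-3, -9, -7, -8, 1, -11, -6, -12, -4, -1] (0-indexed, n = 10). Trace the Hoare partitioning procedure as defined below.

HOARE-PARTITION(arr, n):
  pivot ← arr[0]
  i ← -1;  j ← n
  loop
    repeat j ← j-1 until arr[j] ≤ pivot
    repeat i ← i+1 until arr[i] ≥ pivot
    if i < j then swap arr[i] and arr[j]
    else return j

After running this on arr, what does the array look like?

pivot = arr[0] = -3; i = -1, j = 10
j→8 (arr[8]=-4≤-3), i→0 (arr[0]=-3≥-3); i<j, swap → [-4, -9, -7, -8, 1, -11, -6, -12, -3, -1]
j→7 (arr[7]=-12≤-3), i→4 (arr[4]=1≥-3); i<j, swap → [-4, -9, -7, -8, -12, -11, -6, 1, -3, -1]
j→6, i→7; i≥j, return j=6. arr = [-4, -9, -7, -8, -12, -11, -6, 1, -3, -1]

[-4, -9, -7, -8, -12, -11, -6, 1, -3, -1]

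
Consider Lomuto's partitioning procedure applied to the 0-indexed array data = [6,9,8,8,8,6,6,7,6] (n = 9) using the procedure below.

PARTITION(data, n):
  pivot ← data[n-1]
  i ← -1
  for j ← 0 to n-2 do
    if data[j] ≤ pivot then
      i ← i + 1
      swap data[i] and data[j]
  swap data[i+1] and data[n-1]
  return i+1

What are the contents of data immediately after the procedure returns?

[6,6,6,6,8,9,8,7,8]

pivot = data[8] = 6; i = -1
j=0: data[0]=6 ≤ 6 → i=0, swap data[0],data[0] (no change) → [6,9,8,8,8,6,6,7,6]
j=1: data[1]=9 > 6 → no swap
j=2: data[2]=8 > 6 → no swap
j=3: data[3]=8 > 6 → no swap
j=4: data[4]=8 > 6 → no swap
j=5: data[5]=6 ≤ 6 → i=1, swap data[1],data[5] → [6,6,8,8,8,9,6,7,6]
j=6: data[6]=6 ≤ 6 → i=2, swap data[2],data[6] → [6,6,6,8,8,9,8,7,6]
j=7: data[7]=7 > 6 → no swap
final swap data[3],data[8] → [6,6,6,6,8,9,8,7,8]; return 3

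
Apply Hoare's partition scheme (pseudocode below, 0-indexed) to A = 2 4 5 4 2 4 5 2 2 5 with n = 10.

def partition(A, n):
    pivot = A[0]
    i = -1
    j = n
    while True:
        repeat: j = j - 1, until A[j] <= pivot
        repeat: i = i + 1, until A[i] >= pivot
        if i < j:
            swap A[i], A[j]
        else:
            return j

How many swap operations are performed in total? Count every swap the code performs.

pivot = A[0] = 2; i = -1, j = 10
j→8 (A[8]=2≤2), i→0 (A[0]=2≥2); i<j, swap → 2 4 5 4 2 4 5 2 2 5
j→7 (A[7]=2≤2), i→1 (A[1]=4≥2); i<j, swap → 2 2 5 4 2 4 5 4 2 5
j→4 (A[4]=2≤2), i→2 (A[2]=5≥2); i<j, swap → 2 2 2 4 5 4 5 4 2 5
j→2, i→3; i≥j, return j=2. A = 2 2 2 4 5 4 5 4 2 5

3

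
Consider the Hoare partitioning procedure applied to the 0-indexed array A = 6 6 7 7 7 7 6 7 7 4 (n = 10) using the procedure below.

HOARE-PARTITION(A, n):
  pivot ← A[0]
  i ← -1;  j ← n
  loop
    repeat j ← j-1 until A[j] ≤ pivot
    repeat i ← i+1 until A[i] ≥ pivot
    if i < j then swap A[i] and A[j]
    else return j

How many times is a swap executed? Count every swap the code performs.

2

pivot=6
j stops at 9 (4), i stops at 0 (6); swap ⇒ 4 6 7 7 7 7 6 7 7 6
j stops at 6 (6), i stops at 1 (6); swap ⇒ 4 6 7 7 7 7 6 7 7 6
j stops at 1, i stops at 2; i≥j ⇒ return 1. A=4 6 7 7 7 7 6 7 7 6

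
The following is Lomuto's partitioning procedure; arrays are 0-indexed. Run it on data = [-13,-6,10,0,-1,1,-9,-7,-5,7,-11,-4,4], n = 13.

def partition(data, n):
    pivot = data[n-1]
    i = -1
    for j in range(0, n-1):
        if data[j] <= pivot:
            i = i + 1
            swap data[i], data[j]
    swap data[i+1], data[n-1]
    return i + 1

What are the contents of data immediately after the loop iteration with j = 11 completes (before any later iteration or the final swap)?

pivot = data[12] = 4; i = -1
j=0: data[0]=-13 ≤ 4 → i=0, swap data[0],data[0] (no change) → [-13,-6,10,0,-1,1,-9,-7,-5,7,-11,-4,4]
j=1: data[1]=-6 ≤ 4 → i=1, swap data[1],data[1] (no change) → [-13,-6,10,0,-1,1,-9,-7,-5,7,-11,-4,4]
j=2: data[2]=10 > 4 → no swap
j=3: data[3]=0 ≤ 4 → i=2, swap data[2],data[3] → [-13,-6,0,10,-1,1,-9,-7,-5,7,-11,-4,4]
j=4: data[4]=-1 ≤ 4 → i=3, swap data[3],data[4] → [-13,-6,0,-1,10,1,-9,-7,-5,7,-11,-4,4]
j=5: data[5]=1 ≤ 4 → i=4, swap data[4],data[5] → [-13,-6,0,-1,1,10,-9,-7,-5,7,-11,-4,4]
j=6: data[6]=-9 ≤ 4 → i=5, swap data[5],data[6] → [-13,-6,0,-1,1,-9,10,-7,-5,7,-11,-4,4]
j=7: data[7]=-7 ≤ 4 → i=6, swap data[6],data[7] → [-13,-6,0,-1,1,-9,-7,10,-5,7,-11,-4,4]
j=8: data[8]=-5 ≤ 4 → i=7, swap data[7],data[8] → [-13,-6,0,-1,1,-9,-7,-5,10,7,-11,-4,4]
j=9: data[9]=7 > 4 → no swap
j=10: data[10]=-11 ≤ 4 → i=8, swap data[8],data[10] → [-13,-6,0,-1,1,-9,-7,-5,-11,7,10,-4,4]
j=11: data[11]=-4 ≤ 4 → i=9, swap data[9],data[11] → [-13,-6,0,-1,1,-9,-7,-5,-11,-4,10,7,4]
(after j=11) data = [-13,-6,0,-1,1,-9,-7,-5,-11,-4,10,7,4]

[-13,-6,0,-1,1,-9,-7,-5,-11,-4,10,7,4]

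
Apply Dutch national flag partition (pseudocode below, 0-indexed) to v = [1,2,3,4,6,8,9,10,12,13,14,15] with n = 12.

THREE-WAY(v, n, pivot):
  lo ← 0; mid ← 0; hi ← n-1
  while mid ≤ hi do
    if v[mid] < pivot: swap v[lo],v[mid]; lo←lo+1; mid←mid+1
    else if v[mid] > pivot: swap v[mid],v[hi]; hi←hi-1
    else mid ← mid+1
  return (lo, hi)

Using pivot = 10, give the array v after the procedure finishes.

pivot = 10; lo=0, mid=0, hi=11
v[mid]=1<10: swap v[0],v[0]; lo=1,mid=1 → [1,2,3,4,6,8,9,10,12,13,14,15]
v[mid]=2<10: swap v[1],v[1]; lo=2,mid=2 → [1,2,3,4,6,8,9,10,12,13,14,15]
v[mid]=3<10: swap v[2],v[2]; lo=3,mid=3 → [1,2,3,4,6,8,9,10,12,13,14,15]
v[mid]=4<10: swap v[3],v[3]; lo=4,mid=4 → [1,2,3,4,6,8,9,10,12,13,14,15]
v[mid]=6<10: swap v[4],v[4]; lo=5,mid=5 → [1,2,3,4,6,8,9,10,12,13,14,15]
v[mid]=8<10: swap v[5],v[5]; lo=6,mid=6 → [1,2,3,4,6,8,9,10,12,13,14,15]
v[mid]=9<10: swap v[6],v[6]; lo=7,mid=7 → [1,2,3,4,6,8,9,10,12,13,14,15]
v[mid]=10=10: mid=8
v[mid]=12>10: swap v[8],v[11]; hi=10 → [1,2,3,4,6,8,9,10,15,13,14,12]
v[mid]=15>10: swap v[8],v[10]; hi=9 → [1,2,3,4,6,8,9,10,14,13,15,12]
v[mid]=14>10: swap v[8],v[9]; hi=8 → [1,2,3,4,6,8,9,10,13,14,15,12]
v[mid]=13>10: swap v[8],v[8]; hi=7 → [1,2,3,4,6,8,9,10,13,14,15,12]
end: lo=7, hi=7; v = [1,2,3,4,6,8,9,10,13,14,15,12]

[1,2,3,4,6,8,9,10,13,14,15,12]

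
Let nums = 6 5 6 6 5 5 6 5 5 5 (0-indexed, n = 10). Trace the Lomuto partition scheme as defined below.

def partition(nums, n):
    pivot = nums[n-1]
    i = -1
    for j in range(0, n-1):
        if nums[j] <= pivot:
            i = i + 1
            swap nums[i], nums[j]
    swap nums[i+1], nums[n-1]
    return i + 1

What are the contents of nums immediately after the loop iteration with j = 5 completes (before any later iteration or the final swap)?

pivot=5, i=-1
j=0: 6>5, skip
j=1: 5≤5, i=0, swap(0,1) ⇒ 5 6 6 6 5 5 6 5 5 5
j=2: 6>5, skip
j=3: 6>5, skip
j=4: 5≤5, i=1, swap(1,4) ⇒ 5 5 6 6 6 5 6 5 5 5
j=5: 5≤5, i=2, swap(2,5) ⇒ 5 5 5 6 6 6 6 5 5 5
(after j=5) nums = 5 5 5 6 6 6 6 5 5 5

5 5 5 6 6 6 6 5 5 5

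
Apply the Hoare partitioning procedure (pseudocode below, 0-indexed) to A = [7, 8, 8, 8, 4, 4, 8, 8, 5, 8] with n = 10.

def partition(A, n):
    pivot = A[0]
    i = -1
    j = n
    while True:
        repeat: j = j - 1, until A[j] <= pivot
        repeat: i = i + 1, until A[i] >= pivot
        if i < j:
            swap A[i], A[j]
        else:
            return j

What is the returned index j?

pivot = A[0] = 7; i = -1, j = 10
j→8 (A[8]=5≤7), i→0 (A[0]=7≥7); i<j, swap → [5, 8, 8, 8, 4, 4, 8, 8, 7, 8]
j→5 (A[5]=4≤7), i→1 (A[1]=8≥7); i<j, swap → [5, 4, 8, 8, 4, 8, 8, 8, 7, 8]
j→4 (A[4]=4≤7), i→2 (A[2]=8≥7); i<j, swap → [5, 4, 4, 8, 8, 8, 8, 8, 7, 8]
j→2, i→3; i≥j, return j=2. A = [5, 4, 4, 8, 8, 8, 8, 8, 7, 8]

2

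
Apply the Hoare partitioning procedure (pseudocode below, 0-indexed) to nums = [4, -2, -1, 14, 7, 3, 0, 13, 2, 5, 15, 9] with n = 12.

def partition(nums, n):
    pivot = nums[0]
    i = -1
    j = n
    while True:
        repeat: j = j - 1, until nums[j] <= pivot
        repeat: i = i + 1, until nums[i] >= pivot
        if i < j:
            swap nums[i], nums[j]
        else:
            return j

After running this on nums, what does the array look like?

[2, -2, -1, 0, 3, 7, 14, 13, 4, 5, 15, 9]

pivot=4
j stops at 8 (2), i stops at 0 (4); swap ⇒ [2, -2, -1, 14, 7, 3, 0, 13, 4, 5, 15, 9]
j stops at 6 (0), i stops at 3 (14); swap ⇒ [2, -2, -1, 0, 7, 3, 14, 13, 4, 5, 15, 9]
j stops at 5 (3), i stops at 4 (7); swap ⇒ [2, -2, -1, 0, 3, 7, 14, 13, 4, 5, 15, 9]
j stops at 4, i stops at 5; i≥j ⇒ return 4. nums=[2, -2, -1, 0, 3, 7, 14, 13, 4, 5, 15, 9]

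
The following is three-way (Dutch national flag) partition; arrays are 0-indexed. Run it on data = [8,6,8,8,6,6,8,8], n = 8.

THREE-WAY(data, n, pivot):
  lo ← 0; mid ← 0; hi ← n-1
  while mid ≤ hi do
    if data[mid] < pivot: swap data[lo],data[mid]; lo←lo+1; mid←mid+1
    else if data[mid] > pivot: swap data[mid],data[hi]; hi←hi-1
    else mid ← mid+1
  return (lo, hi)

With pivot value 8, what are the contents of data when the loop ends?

pivot = 8; lo=0, mid=0, hi=7
data[mid]=8=8: mid=1
data[mid]=6<8: swap data[0],data[1]; lo=1,mid=2 → [6,8,8,8,6,6,8,8]
data[mid]=8=8: mid=3
data[mid]=8=8: mid=4
data[mid]=6<8: swap data[1],data[4]; lo=2,mid=5 → [6,6,8,8,8,6,8,8]
data[mid]=6<8: swap data[2],data[5]; lo=3,mid=6 → [6,6,6,8,8,8,8,8]
data[mid]=8=8: mid=7
data[mid]=8=8: mid=8
end: lo=3, hi=7; data = [6,6,6,8,8,8,8,8]

[6,6,6,8,8,8,8,8]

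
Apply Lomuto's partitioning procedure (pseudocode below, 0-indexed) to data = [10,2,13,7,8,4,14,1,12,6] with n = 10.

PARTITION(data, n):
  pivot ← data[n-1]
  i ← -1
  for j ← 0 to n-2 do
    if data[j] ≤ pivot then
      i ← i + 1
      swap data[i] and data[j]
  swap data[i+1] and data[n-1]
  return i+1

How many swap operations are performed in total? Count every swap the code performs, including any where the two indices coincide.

pivot = data[9] = 6; i = -1
j=0: data[0]=10 > 6 → no swap
j=1: data[1]=2 ≤ 6 → i=0, swap data[0],data[1] → [2,10,13,7,8,4,14,1,12,6]
j=2: data[2]=13 > 6 → no swap
j=3: data[3]=7 > 6 → no swap
j=4: data[4]=8 > 6 → no swap
j=5: data[5]=4 ≤ 6 → i=1, swap data[1],data[5] → [2,4,13,7,8,10,14,1,12,6]
j=6: data[6]=14 > 6 → no swap
j=7: data[7]=1 ≤ 6 → i=2, swap data[2],data[7] → [2,4,1,7,8,10,14,13,12,6]
j=8: data[8]=12 > 6 → no swap
final swap data[3],data[9] → [2,4,1,6,8,10,14,13,12,7]; return 3

4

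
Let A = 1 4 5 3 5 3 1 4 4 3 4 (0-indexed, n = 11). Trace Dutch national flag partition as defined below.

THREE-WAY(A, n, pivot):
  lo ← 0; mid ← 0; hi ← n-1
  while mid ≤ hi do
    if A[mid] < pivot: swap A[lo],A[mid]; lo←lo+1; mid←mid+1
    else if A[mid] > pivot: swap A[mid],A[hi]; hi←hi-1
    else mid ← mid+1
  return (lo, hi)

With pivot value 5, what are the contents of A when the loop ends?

1 4 3 3 1 4 4 3 4 5 5

lo=0 mid=0 hi=10
1<5: swap(0,0), lo=1 mid=1 ⇒ 1 4 5 3 5 3 1 4 4 3 4
4<5: swap(1,1), lo=2 mid=2 ⇒ 1 4 5 3 5 3 1 4 4 3 4
5=5: mid=3
3<5: swap(2,3), lo=3 mid=4 ⇒ 1 4 3 5 5 3 1 4 4 3 4
5=5: mid=5
3<5: swap(3,5), lo=4 mid=6 ⇒ 1 4 3 3 5 5 1 4 4 3 4
1<5: swap(4,6), lo=5 mid=7 ⇒ 1 4 3 3 1 5 5 4 4 3 4
4<5: swap(5,7), lo=6 mid=8 ⇒ 1 4 3 3 1 4 5 5 4 3 4
4<5: swap(6,8), lo=7 mid=9 ⇒ 1 4 3 3 1 4 4 5 5 3 4
3<5: swap(7,9), lo=8 mid=10 ⇒ 1 4 3 3 1 4 4 3 5 5 4
4<5: swap(8,10), lo=9 mid=11 ⇒ 1 4 3 3 1 4 4 3 4 5 5
done. lo=9 hi=10; A=1 4 3 3 1 4 4 3 4 5 5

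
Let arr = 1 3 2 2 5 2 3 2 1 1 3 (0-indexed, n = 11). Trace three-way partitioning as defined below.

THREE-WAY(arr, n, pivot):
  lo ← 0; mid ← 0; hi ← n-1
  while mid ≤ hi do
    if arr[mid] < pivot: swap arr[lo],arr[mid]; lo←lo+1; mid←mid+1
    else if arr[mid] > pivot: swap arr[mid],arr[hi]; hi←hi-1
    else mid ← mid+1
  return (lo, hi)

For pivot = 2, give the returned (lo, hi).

(3, 6)

lo=0 mid=0 hi=10
1<2: swap(0,0), lo=1 mid=1 ⇒ 1 3 2 2 5 2 3 2 1 1 3
3>2: swap(1,10), hi=9 ⇒ 1 3 2 2 5 2 3 2 1 1 3
3>2: swap(1,9), hi=8 ⇒ 1 1 2 2 5 2 3 2 1 3 3
1<2: swap(1,1), lo=2 mid=2 ⇒ 1 1 2 2 5 2 3 2 1 3 3
2=2: mid=3
2=2: mid=4
5>2: swap(4,8), hi=7 ⇒ 1 1 2 2 1 2 3 2 5 3 3
1<2: swap(2,4), lo=3 mid=5 ⇒ 1 1 1 2 2 2 3 2 5 3 3
2=2: mid=6
3>2: swap(6,7), hi=6 ⇒ 1 1 1 2 2 2 2 3 5 3 3
2=2: mid=7
done. lo=3 hi=6; arr=1 1 1 2 2 2 2 3 5 3 3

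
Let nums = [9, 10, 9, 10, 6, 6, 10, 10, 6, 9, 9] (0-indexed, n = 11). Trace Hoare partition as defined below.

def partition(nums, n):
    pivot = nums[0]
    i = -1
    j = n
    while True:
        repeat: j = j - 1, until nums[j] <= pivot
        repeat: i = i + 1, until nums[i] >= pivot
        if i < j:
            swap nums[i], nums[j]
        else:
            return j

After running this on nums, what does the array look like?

[9, 9, 6, 6, 6, 10, 10, 10, 9, 10, 9]

pivot=9
j stops at 10 (9), i stops at 0 (9); swap ⇒ [9, 10, 9, 10, 6, 6, 10, 10, 6, 9, 9]
j stops at 9 (9), i stops at 1 (10); swap ⇒ [9, 9, 9, 10, 6, 6, 10, 10, 6, 10, 9]
j stops at 8 (6), i stops at 2 (9); swap ⇒ [9, 9, 6, 10, 6, 6, 10, 10, 9, 10, 9]
j stops at 5 (6), i stops at 3 (10); swap ⇒ [9, 9, 6, 6, 6, 10, 10, 10, 9, 10, 9]
j stops at 4, i stops at 5; i≥j ⇒ return 4. nums=[9, 9, 6, 6, 6, 10, 10, 10, 9, 10, 9]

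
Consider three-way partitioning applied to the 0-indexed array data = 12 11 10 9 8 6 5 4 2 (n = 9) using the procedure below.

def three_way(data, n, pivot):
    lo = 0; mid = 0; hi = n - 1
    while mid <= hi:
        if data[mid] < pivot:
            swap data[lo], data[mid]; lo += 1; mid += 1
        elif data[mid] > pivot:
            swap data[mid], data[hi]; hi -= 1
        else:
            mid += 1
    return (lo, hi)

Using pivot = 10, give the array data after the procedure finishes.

2 4 9 8 6 5 10 11 12

pivot = 10; lo=0, mid=0, hi=8
data[mid]=12>10: swap data[0],data[8]; hi=7 → 2 11 10 9 8 6 5 4 12
data[mid]=2<10: swap data[0],data[0]; lo=1,mid=1 → 2 11 10 9 8 6 5 4 12
data[mid]=11>10: swap data[1],data[7]; hi=6 → 2 4 10 9 8 6 5 11 12
data[mid]=4<10: swap data[1],data[1]; lo=2,mid=2 → 2 4 10 9 8 6 5 11 12
data[mid]=10=10: mid=3
data[mid]=9<10: swap data[2],data[3]; lo=3,mid=4 → 2 4 9 10 8 6 5 11 12
data[mid]=8<10: swap data[3],data[4]; lo=4,mid=5 → 2 4 9 8 10 6 5 11 12
data[mid]=6<10: swap data[4],data[5]; lo=5,mid=6 → 2 4 9 8 6 10 5 11 12
data[mid]=5<10: swap data[5],data[6]; lo=6,mid=7 → 2 4 9 8 6 5 10 11 12
end: lo=6, hi=6; data = 2 4 9 8 6 5 10 11 12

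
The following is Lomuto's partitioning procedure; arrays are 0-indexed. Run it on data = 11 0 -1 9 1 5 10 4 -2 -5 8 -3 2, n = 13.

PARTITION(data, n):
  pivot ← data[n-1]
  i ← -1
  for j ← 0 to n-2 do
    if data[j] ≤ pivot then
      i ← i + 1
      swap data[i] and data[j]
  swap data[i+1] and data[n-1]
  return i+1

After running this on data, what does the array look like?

pivot = data[12] = 2; i = -1
j=0: data[0]=11 > 2 → no swap
j=1: data[1]=0 ≤ 2 → i=0, swap data[0],data[1] → 0 11 -1 9 1 5 10 4 -2 -5 8 -3 2
j=2: data[2]=-1 ≤ 2 → i=1, swap data[1],data[2] → 0 -1 11 9 1 5 10 4 -2 -5 8 -3 2
j=3: data[3]=9 > 2 → no swap
j=4: data[4]=1 ≤ 2 → i=2, swap data[2],data[4] → 0 -1 1 9 11 5 10 4 -2 -5 8 -3 2
j=5: data[5]=5 > 2 → no swap
j=6: data[6]=10 > 2 → no swap
j=7: data[7]=4 > 2 → no swap
j=8: data[8]=-2 ≤ 2 → i=3, swap data[3],data[8] → 0 -1 1 -2 11 5 10 4 9 -5 8 -3 2
j=9: data[9]=-5 ≤ 2 → i=4, swap data[4],data[9] → 0 -1 1 -2 -5 5 10 4 9 11 8 -3 2
j=10: data[10]=8 > 2 → no swap
j=11: data[11]=-3 ≤ 2 → i=5, swap data[5],data[11] → 0 -1 1 -2 -5 -3 10 4 9 11 8 5 2
final swap data[6],data[12] → 0 -1 1 -2 -5 -3 2 4 9 11 8 5 10; return 6

0 -1 1 -2 -5 -3 2 4 9 11 8 5 10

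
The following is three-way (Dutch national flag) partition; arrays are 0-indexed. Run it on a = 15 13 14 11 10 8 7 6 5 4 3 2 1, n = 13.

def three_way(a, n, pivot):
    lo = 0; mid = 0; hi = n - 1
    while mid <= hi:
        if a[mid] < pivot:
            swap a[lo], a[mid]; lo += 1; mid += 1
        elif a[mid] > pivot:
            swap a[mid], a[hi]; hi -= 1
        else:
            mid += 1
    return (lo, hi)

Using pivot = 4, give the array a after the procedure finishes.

pivot = 4; lo=0, mid=0, hi=12
a[mid]=15>4: swap a[0],a[12]; hi=11 → 1 13 14 11 10 8 7 6 5 4 3 2 15
a[mid]=1<4: swap a[0],a[0]; lo=1,mid=1 → 1 13 14 11 10 8 7 6 5 4 3 2 15
a[mid]=13>4: swap a[1],a[11]; hi=10 → 1 2 14 11 10 8 7 6 5 4 3 13 15
a[mid]=2<4: swap a[1],a[1]; lo=2,mid=2 → 1 2 14 11 10 8 7 6 5 4 3 13 15
a[mid]=14>4: swap a[2],a[10]; hi=9 → 1 2 3 11 10 8 7 6 5 4 14 13 15
a[mid]=3<4: swap a[2],a[2]; lo=3,mid=3 → 1 2 3 11 10 8 7 6 5 4 14 13 15
a[mid]=11>4: swap a[3],a[9]; hi=8 → 1 2 3 4 10 8 7 6 5 11 14 13 15
a[mid]=4=4: mid=4
a[mid]=10>4: swap a[4],a[8]; hi=7 → 1 2 3 4 5 8 7 6 10 11 14 13 15
a[mid]=5>4: swap a[4],a[7]; hi=6 → 1 2 3 4 6 8 7 5 10 11 14 13 15
a[mid]=6>4: swap a[4],a[6]; hi=5 → 1 2 3 4 7 8 6 5 10 11 14 13 15
a[mid]=7>4: swap a[4],a[5]; hi=4 → 1 2 3 4 8 7 6 5 10 11 14 13 15
a[mid]=8>4: swap a[4],a[4]; hi=3 → 1 2 3 4 8 7 6 5 10 11 14 13 15
end: lo=3, hi=3; a = 1 2 3 4 8 7 6 5 10 11 14 13 15

1 2 3 4 8 7 6 5 10 11 14 13 15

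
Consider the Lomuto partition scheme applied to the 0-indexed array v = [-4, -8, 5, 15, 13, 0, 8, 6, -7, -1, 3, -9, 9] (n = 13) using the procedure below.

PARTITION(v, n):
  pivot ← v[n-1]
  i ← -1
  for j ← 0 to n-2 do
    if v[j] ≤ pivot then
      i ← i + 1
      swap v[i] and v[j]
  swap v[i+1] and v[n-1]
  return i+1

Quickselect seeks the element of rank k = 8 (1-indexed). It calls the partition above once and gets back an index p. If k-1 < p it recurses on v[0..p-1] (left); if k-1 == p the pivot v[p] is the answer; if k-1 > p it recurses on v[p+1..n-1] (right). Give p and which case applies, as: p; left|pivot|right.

pivot = v[12] = 9; i = -1
j=0: v[0]=-4 ≤ 9 → i=0, swap v[0],v[0] (no change) → [-4, -8, 5, 15, 13, 0, 8, 6, -7, -1, 3, -9, 9]
j=1: v[1]=-8 ≤ 9 → i=1, swap v[1],v[1] (no change) → [-4, -8, 5, 15, 13, 0, 8, 6, -7, -1, 3, -9, 9]
j=2: v[2]=5 ≤ 9 → i=2, swap v[2],v[2] (no change) → [-4, -8, 5, 15, 13, 0, 8, 6, -7, -1, 3, -9, 9]
j=3: v[3]=15 > 9 → no swap
j=4: v[4]=13 > 9 → no swap
j=5: v[5]=0 ≤ 9 → i=3, swap v[3],v[5] → [-4, -8, 5, 0, 13, 15, 8, 6, -7, -1, 3, -9, 9]
j=6: v[6]=8 ≤ 9 → i=4, swap v[4],v[6] → [-4, -8, 5, 0, 8, 15, 13, 6, -7, -1, 3, -9, 9]
j=7: v[7]=6 ≤ 9 → i=5, swap v[5],v[7] → [-4, -8, 5, 0, 8, 6, 13, 15, -7, -1, 3, -9, 9]
j=8: v[8]=-7 ≤ 9 → i=6, swap v[6],v[8] → [-4, -8, 5, 0, 8, 6, -7, 15, 13, -1, 3, -9, 9]
j=9: v[9]=-1 ≤ 9 → i=7, swap v[7],v[9] → [-4, -8, 5, 0, 8, 6, -7, -1, 13, 15, 3, -9, 9]
j=10: v[10]=3 ≤ 9 → i=8, swap v[8],v[10] → [-4, -8, 5, 0, 8, 6, -7, -1, 3, 15, 13, -9, 9]
j=11: v[11]=-9 ≤ 9 → i=9, swap v[9],v[11] → [-4, -8, 5, 0, 8, 6, -7, -1, 3, -9, 13, 15, 9]
final swap v[10],v[12] → [-4, -8, 5, 0, 8, 6, -7, -1, 3, -9, 9, 15, 13]; return 10
p = 10; k-1 = 7 < 10 ⇒ left

10; left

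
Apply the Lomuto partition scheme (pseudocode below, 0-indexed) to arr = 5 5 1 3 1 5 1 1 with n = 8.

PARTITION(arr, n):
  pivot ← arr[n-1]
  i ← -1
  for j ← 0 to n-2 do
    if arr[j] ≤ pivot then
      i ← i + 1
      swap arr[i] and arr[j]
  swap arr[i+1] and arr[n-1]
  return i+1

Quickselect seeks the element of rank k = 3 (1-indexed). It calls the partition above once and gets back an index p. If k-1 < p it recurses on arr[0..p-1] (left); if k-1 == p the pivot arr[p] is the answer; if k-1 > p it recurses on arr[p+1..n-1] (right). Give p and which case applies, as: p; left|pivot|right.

3; left

pivot = arr[7] = 1; i = -1
j=0: arr[0]=5 > 1 → no swap
j=1: arr[1]=5 > 1 → no swap
j=2: arr[2]=1 ≤ 1 → i=0, swap arr[0],arr[2] → 1 5 5 3 1 5 1 1
j=3: arr[3]=3 > 1 → no swap
j=4: arr[4]=1 ≤ 1 → i=1, swap arr[1],arr[4] → 1 1 5 3 5 5 1 1
j=5: arr[5]=5 > 1 → no swap
j=6: arr[6]=1 ≤ 1 → i=2, swap arr[2],arr[6] → 1 1 1 3 5 5 5 1
final swap arr[3],arr[7] → 1 1 1 1 5 5 5 3; return 3
p = 3; k-1 = 2 < 3 ⇒ left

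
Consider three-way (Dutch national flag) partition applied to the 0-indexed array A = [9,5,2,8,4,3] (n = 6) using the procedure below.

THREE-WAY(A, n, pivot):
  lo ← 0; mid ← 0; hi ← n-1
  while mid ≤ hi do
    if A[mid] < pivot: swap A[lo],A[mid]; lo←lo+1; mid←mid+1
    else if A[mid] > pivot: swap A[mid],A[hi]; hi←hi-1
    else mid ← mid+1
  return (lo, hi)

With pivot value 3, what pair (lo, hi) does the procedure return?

(1, 1)

pivot = 3; lo=0, mid=0, hi=5
A[mid]=9>3: swap A[0],A[5]; hi=4 → [3,5,2,8,4,9]
A[mid]=3=3: mid=1
A[mid]=5>3: swap A[1],A[4]; hi=3 → [3,4,2,8,5,9]
A[mid]=4>3: swap A[1],A[3]; hi=2 → [3,8,2,4,5,9]
A[mid]=8>3: swap A[1],A[2]; hi=1 → [3,2,8,4,5,9]
A[mid]=2<3: swap A[0],A[1]; lo=1,mid=2 → [2,3,8,4,5,9]
end: lo=1, hi=1; A = [2,3,8,4,5,9]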